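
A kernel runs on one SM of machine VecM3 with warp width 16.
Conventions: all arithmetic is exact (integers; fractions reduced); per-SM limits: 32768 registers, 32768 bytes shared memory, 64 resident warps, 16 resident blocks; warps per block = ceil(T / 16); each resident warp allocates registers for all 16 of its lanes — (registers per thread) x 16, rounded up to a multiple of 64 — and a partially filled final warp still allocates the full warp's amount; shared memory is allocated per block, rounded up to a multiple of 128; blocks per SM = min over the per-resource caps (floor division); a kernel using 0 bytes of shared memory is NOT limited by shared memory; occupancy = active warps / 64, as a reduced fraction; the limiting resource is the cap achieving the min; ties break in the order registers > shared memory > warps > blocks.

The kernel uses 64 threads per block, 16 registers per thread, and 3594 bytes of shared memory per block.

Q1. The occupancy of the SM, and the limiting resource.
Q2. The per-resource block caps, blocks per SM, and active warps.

Answer: occupancy 1/2, limited by shared memory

registers: 32 blocks
shared memory: 8 blocks
warps: 16 blocks
blocks: 16 blocks

Answer: 8 blocks, 32 active warps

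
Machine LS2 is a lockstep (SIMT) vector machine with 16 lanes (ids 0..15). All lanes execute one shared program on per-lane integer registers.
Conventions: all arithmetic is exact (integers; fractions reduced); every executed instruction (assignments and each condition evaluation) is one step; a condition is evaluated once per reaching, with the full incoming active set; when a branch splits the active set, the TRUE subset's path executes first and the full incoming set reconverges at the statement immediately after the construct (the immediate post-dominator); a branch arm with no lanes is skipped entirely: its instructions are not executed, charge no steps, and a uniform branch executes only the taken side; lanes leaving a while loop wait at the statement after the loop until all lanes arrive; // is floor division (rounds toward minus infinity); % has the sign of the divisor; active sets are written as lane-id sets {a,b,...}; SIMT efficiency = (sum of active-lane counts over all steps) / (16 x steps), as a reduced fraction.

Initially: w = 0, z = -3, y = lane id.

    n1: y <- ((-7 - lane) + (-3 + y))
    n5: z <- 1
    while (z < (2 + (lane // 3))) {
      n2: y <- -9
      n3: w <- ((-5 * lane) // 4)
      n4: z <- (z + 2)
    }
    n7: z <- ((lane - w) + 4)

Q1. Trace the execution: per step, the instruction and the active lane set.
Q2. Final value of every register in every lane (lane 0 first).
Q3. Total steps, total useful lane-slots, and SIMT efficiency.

step 0: y <- ((-7 - lane) + (-3 + y)) {0,1,2,3,4,5,6,7,8,9,10,11,12,13,14,15}
step 1: z <- 1                       {0,1,2,3,4,5,6,7,8,9,10,11,12,13,14,15}
step 2: eval (z < (2 + (lane // 3))) {0,1,2,3,4,5,6,7,8,9,10,11,12,13,14,15}
step 3: y <- -9                      {0,1,2,3,4,5,6,7,8,9,10,11,12,13,14,15}
step 4: w <- ((-5 * lane) // 4)      {0,1,2,3,4,5,6,7,8,9,10,11,12,13,14,15}
step 5: z <- (z + 2)                 {0,1,2,3,4,5,6,7,8,9,10,11,12,13,14,15}
step 6: eval (z < (2 + (lane // 3))) {0,1,2,3,4,5,6,7,8,9,10,11,12,13,14,15}
step 7: y <- -9                      {6,7,8,9,10,11,12,13,14,15}
step 8: w <- ((-5 * lane) // 4)      {6,7,8,9,10,11,12,13,14,15}
step 9: z <- (z + 2)                 {6,7,8,9,10,11,12,13,14,15}
step 10: eval (z < (2 + (lane // 3))) {6,7,8,9,10,11,12,13,14,15}
step 11: y <- -9                      {12,13,14,15}
step 12: w <- ((-5 * lane) // 4)      {12,13,14,15}
step 13: z <- (z + 2)                 {12,13,14,15}
step 14: eval (z < (2 + (lane // 3))) {12,13,14,15}
step 15: z <- ((lane - w) + 4)        {0,1,2,3,4,5,6,7,8,9,10,11,12,13,14,15}

Answer: 16 steps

w: 0,-2,-3,-4,-5,-7,-8,-9,-10,-12,-13,-14,-15,-17,-18,-19
z: 4,7,9,11,13,16,18,20,22,25,27,29,31,34,36,38
y: -9,-9,-9,-9,-9,-9,-9,-9,-9,-9,-9,-9,-9,-9,-9,-9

steps = 16; useful = 184; efficiency = 184/256 = 23/32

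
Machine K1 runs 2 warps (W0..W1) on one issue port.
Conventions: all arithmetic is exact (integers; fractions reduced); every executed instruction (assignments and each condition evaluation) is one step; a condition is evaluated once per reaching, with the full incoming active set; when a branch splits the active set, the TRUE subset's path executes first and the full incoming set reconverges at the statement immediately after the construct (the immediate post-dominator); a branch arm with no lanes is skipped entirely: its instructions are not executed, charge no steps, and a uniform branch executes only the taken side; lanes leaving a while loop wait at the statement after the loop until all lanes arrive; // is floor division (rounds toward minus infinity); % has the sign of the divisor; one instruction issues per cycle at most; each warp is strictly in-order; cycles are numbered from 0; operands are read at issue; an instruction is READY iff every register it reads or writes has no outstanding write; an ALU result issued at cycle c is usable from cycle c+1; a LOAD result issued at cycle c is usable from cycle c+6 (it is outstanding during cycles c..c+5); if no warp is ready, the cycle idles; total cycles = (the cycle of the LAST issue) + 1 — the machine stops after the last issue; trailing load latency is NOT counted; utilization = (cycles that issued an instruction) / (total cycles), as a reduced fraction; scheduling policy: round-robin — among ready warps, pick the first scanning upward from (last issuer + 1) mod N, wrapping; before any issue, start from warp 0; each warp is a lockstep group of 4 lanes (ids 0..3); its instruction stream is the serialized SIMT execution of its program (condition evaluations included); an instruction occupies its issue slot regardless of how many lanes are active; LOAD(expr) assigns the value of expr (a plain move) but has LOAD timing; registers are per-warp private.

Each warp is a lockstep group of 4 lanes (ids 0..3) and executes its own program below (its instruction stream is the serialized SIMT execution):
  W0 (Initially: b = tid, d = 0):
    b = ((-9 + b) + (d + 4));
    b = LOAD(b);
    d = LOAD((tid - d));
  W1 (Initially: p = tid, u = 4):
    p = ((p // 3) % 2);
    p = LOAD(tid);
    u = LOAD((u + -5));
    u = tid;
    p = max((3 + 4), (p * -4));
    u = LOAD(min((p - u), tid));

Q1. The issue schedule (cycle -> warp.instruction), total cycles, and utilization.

cycle 0: W0.I0
cycle 1: W1.I0
cycle 2: W0.I1
cycle 3: W1.I1
cycle 4: W0.I2
cycle 5: W1.I2
cycle 6: idle
cycle 7: idle
cycle 8: idle
cycle 9: idle
cycle 10: idle
cycle 11: W1.I3
cycle 12: W1.I4
cycle 13: W1.I5

Answer: 14 cycles, utilization 9/14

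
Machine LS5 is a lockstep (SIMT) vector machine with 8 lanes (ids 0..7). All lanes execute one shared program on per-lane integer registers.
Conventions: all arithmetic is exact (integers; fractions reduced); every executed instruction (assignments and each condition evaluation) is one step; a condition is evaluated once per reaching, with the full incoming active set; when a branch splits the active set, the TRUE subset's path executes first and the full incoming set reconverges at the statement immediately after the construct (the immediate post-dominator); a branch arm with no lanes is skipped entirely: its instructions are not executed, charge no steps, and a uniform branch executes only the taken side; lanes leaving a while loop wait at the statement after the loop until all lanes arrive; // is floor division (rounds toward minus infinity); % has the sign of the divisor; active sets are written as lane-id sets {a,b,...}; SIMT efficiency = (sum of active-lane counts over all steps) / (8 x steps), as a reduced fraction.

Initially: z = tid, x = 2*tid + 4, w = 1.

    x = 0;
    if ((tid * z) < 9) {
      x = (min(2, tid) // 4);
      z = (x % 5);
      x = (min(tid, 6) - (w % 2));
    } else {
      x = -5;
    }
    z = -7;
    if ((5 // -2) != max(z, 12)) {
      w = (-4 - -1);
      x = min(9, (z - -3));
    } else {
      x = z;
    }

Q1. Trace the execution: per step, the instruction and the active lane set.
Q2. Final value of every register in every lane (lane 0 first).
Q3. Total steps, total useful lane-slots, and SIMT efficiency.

step 0: x <- 0                       {0,1,2,3,4,5,6,7}
step 1: eval ((tid * z) < 9)         {0,1,2,3,4,5,6,7}
step 2: x <- (min(2, tid) // 4)      {0,1,2}
step 3: z <- (x % 5)                 {0,1,2}
step 4: x <- (min(tid, 6) - (w % 2)) {0,1,2}
step 5: x <- -5                      {3,4,5,6,7}
step 6: z <- -7                      {0,1,2,3,4,5,6,7}
step 7: eval ((5 // -2) != max(z, 12)) {0,1,2,3,4,5,6,7}
step 8: w <- (-4 - -1)               {0,1,2,3,4,5,6,7}
step 9: x <- min(9, (z - -3))        {0,1,2,3,4,5,6,7}

Answer: 10 steps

z: -7,-7,-7,-7,-7,-7,-7,-7
x: -4,-4,-4,-4,-4,-4,-4,-4
w: -3,-3,-3,-3,-3,-3,-3,-3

steps = 10; useful = 62; efficiency = 62/80 = 31/40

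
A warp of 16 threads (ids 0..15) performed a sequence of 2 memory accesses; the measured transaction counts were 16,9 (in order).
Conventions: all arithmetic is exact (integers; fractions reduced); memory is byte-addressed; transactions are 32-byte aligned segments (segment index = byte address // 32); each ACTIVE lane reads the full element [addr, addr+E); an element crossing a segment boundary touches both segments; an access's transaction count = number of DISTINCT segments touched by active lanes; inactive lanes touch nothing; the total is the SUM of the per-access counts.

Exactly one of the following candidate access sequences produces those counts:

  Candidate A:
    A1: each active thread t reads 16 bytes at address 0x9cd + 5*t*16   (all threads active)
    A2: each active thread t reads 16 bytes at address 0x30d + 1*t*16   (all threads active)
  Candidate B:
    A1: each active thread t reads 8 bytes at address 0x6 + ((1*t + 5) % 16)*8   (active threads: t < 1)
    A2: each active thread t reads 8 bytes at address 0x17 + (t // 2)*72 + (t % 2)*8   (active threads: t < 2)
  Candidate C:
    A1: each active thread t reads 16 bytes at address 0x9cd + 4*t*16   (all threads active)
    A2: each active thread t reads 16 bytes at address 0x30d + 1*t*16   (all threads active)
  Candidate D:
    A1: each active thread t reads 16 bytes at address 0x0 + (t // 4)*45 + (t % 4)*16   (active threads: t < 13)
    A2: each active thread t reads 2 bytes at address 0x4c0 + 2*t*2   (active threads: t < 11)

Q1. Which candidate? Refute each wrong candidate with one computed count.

A: A1 gives 24 transactions, not 16
B: A1 gives 1 transaction, not 16
D: A1 gives 5 transactions, not 16
C: all counts match (16,9)

Answer: C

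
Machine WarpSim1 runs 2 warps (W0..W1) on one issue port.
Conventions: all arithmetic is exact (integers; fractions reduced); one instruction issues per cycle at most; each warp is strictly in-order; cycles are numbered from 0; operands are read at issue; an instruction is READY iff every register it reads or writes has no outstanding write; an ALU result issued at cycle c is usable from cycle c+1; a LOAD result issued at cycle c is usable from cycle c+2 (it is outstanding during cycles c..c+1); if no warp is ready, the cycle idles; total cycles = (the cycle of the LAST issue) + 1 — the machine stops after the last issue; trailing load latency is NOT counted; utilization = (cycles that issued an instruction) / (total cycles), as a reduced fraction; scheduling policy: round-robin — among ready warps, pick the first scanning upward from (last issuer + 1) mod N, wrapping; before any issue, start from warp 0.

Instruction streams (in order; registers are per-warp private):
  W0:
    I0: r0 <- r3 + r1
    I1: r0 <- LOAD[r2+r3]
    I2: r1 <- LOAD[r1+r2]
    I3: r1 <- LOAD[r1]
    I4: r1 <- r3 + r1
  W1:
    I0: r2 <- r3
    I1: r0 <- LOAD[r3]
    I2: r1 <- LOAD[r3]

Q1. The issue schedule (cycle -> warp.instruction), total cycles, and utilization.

cycle 0: W0.I0
cycle 1: W1.I0
cycle 2: W0.I1
cycle 3: W1.I1
cycle 4: W0.I2
cycle 5: W1.I2
cycle 6: W0.I3
cycle 7: idle
cycle 8: W0.I4

Answer: 9 cycles, utilization 8/9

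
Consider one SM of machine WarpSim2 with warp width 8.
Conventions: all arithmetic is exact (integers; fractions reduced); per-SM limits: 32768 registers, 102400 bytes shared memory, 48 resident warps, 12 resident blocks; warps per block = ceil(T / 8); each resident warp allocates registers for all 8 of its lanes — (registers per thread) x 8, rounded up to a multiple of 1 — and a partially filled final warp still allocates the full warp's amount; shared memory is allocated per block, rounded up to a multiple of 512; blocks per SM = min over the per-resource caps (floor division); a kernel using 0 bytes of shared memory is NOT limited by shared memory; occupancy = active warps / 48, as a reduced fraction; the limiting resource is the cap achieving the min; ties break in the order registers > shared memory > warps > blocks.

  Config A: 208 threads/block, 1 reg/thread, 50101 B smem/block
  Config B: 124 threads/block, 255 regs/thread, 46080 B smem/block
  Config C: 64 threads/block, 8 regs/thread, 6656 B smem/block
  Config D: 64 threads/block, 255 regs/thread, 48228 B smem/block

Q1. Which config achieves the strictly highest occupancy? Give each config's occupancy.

occupancies: A 13/24, B 1/3, C 1, D 1/3

Answer: C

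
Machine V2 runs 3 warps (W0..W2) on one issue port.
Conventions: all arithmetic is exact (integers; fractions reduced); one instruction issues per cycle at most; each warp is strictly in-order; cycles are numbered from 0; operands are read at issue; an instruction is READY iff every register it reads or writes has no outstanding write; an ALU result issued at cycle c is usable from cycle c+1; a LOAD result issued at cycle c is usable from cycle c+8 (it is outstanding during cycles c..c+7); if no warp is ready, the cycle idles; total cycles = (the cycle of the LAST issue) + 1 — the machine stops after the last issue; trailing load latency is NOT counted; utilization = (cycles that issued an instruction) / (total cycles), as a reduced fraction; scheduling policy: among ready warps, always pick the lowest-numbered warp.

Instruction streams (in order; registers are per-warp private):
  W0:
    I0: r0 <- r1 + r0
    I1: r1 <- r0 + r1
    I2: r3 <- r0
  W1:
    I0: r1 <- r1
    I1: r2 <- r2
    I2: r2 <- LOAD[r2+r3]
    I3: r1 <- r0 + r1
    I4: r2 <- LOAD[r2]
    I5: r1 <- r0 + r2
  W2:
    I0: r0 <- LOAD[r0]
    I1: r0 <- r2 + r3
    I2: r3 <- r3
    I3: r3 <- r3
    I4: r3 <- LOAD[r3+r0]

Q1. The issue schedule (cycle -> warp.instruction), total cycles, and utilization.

cycle 0: W0.I0
cycle 1: W0.I1
cycle 2: W0.I2
cycle 3: W1.I0
cycle 4: W1.I1
cycle 5: W1.I2
cycle 6: W1.I3
cycle 7: W2.I0
cycle 8: idle
cycle 9: idle
cycle 10: idle
cycle 11: idle
cycle 12: idle
cycle 13: W1.I4
cycle 14: idle
cycle 15: W2.I1
cycle 16: W2.I2
cycle 17: W2.I3
cycle 18: W2.I4
cycle 19: idle
cycle 20: idle
cycle 21: W1.I5

Answer: 22 cycles, utilization 7/11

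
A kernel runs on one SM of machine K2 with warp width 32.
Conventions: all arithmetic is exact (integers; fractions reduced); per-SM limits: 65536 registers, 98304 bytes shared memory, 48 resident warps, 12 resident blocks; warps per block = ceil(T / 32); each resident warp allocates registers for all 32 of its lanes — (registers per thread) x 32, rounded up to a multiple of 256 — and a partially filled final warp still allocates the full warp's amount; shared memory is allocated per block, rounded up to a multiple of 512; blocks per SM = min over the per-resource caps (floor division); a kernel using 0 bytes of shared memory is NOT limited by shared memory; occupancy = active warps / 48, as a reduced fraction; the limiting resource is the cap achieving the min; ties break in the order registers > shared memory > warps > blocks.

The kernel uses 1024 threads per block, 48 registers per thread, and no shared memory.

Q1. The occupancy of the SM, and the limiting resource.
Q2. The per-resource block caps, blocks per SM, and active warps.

Answer: occupancy 2/3, limited by registers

registers: 1 block
shared memory: no limit (kernel uses none)
warps: 1 block
blocks: 12 blocks

Answer: 1 block, 32 active warps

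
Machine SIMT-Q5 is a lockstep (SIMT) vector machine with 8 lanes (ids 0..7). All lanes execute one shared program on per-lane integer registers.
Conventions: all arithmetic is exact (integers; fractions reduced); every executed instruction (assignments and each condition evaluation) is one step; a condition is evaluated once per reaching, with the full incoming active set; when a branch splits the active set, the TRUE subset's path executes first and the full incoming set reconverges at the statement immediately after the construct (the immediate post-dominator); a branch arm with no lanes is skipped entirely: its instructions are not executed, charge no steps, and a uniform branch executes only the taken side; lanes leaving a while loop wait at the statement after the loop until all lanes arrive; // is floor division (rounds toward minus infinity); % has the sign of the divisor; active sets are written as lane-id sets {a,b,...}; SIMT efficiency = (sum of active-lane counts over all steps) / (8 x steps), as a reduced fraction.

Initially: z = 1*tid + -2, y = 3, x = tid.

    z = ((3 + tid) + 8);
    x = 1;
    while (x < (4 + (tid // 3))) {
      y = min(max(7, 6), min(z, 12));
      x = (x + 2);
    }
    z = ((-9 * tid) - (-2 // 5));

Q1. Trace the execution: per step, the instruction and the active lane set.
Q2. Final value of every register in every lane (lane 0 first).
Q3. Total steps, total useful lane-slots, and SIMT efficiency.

step 0: z <- ((3 + tid) + 8)         {0,1,2,3,4,5,6,7}
step 1: x <- 1                       {0,1,2,3,4,5,6,7}
step 2: eval (x < (4 + (tid // 3)))  {0,1,2,3,4,5,6,7}
step 3: y <- min(max(7, 6), min(z, 12)) {0,1,2,3,4,5,6,7}
step 4: x <- (x + 2)                 {0,1,2,3,4,5,6,7}
step 5: eval (x < (4 + (tid // 3)))  {0,1,2,3,4,5,6,7}
step 6: y <- min(max(7, 6), min(z, 12)) {0,1,2,3,4,5,6,7}
step 7: x <- (x + 2)                 {0,1,2,3,4,5,6,7}
step 8: eval (x < (4 + (tid // 3)))  {0,1,2,3,4,5,6,7}
step 9: y <- min(max(7, 6), min(z, 12)) {6,7}
step 10: x <- (x + 2)                 {6,7}
step 11: eval (x < (4 + (tid // 3)))  {6,7}
step 12: z <- ((-9 * tid) - (-2 // 5)) {0,1,2,3,4,5,6,7}

Answer: 13 steps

z: 1,-8,-17,-26,-35,-44,-53,-62
y: 7,7,7,7,7,7,7,7
x: 5,5,5,5,5,5,7,7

steps = 13; useful = 86; efficiency = 86/104 = 43/52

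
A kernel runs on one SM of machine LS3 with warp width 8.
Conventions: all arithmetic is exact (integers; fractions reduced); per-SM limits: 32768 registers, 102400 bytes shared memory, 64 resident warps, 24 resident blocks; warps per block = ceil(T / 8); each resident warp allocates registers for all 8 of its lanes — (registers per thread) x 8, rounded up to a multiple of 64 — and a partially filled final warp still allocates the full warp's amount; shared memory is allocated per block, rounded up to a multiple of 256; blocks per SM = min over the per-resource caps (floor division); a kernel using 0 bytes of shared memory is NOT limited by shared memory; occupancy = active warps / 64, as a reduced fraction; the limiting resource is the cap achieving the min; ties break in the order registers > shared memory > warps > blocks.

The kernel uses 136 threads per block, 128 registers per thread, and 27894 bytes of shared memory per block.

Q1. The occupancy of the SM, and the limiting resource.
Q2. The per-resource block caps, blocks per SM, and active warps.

Answer: occupancy 17/64, limited by registers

registers: 1 block
shared memory: 3 blocks
warps: 3 blocks
blocks: 24 blocks

Answer: 1 block, 17 active warps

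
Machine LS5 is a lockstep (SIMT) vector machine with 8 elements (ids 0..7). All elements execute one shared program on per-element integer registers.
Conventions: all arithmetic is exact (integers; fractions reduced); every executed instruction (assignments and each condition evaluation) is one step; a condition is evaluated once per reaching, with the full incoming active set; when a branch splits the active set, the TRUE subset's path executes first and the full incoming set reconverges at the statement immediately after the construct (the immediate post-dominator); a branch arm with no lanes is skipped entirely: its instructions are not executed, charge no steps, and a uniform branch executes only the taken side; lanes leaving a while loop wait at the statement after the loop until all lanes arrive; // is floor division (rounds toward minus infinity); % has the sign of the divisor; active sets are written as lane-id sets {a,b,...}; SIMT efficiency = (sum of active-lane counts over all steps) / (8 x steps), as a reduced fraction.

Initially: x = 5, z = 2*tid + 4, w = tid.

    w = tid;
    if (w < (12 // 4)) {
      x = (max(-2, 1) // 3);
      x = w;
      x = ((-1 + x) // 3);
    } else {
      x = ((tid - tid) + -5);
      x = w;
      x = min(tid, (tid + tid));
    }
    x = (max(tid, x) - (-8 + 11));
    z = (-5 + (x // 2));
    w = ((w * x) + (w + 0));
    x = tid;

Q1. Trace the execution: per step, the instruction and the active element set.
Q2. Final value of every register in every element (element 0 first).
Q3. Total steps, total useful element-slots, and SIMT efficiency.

step 0: w <- tid                     {0,1,2,3,4,5,6,7}
step 1: eval (w < (12 // 4))         {0,1,2,3,4,5,6,7}
step 2: x <- (max(-2, 1) // 3)       {0,1,2}
step 3: x <- w                       {0,1,2}
step 4: x <- ((-1 + x) // 3)         {0,1,2}
step 5: x <- ((tid - tid) + -5)      {3,4,5,6,7}
step 6: x <- w                       {3,4,5,6,7}
step 7: x <- min(tid, (tid + tid))   {3,4,5,6,7}
step 8: x <- (max(tid, x) - (-8 + 11)) {0,1,2,3,4,5,6,7}
step 9: z <- (-5 + (x // 2))         {0,1,2,3,4,5,6,7}
step 10: w <- ((w * x) + (w + 0))     {0,1,2,3,4,5,6,7}
step 11: x <- tid                     {0,1,2,3,4,5,6,7}

Answer: 12 steps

x: 0,1,2,3,4,5,6,7
z: -7,-6,-6,-5,-5,-4,-4,-3
w: 0,-1,0,3,8,15,24,35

steps = 12; useful = 72; efficiency = 72/96 = 3/4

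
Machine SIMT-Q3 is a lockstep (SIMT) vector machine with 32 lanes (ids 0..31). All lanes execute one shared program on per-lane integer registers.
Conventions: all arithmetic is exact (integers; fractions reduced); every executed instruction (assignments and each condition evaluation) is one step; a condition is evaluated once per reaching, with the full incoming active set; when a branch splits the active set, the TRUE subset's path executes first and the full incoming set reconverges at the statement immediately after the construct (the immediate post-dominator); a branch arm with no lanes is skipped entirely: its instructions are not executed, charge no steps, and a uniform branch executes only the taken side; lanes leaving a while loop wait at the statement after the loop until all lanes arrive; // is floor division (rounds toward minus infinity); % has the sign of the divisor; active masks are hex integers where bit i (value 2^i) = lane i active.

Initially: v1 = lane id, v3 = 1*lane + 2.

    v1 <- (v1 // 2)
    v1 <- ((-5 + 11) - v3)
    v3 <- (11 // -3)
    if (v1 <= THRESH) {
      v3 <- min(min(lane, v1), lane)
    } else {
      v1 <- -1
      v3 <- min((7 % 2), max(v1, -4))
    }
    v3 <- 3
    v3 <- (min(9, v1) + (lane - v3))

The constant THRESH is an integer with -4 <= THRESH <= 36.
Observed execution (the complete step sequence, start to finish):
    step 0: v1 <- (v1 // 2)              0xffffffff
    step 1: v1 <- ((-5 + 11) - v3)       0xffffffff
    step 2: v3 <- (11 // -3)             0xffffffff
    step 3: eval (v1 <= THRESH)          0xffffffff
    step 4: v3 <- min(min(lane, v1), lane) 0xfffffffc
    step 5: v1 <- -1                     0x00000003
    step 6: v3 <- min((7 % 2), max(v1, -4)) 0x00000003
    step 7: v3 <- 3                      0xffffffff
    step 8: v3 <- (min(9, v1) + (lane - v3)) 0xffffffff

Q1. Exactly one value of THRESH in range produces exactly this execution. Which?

Answer: THRESH = 2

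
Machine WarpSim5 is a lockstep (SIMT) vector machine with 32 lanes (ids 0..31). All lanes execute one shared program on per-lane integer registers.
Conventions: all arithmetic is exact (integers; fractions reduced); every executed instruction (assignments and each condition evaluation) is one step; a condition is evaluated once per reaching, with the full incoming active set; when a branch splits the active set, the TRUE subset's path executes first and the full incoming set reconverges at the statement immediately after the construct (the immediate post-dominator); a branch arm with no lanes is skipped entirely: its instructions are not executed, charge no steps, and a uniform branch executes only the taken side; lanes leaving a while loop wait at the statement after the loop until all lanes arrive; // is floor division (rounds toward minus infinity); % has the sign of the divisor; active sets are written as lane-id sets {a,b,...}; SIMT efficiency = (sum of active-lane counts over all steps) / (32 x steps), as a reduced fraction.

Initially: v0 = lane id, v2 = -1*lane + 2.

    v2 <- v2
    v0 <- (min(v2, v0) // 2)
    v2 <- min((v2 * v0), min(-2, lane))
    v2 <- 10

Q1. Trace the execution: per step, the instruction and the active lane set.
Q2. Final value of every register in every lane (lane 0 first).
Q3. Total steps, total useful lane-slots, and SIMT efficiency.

step 0: v2 <- v2                     {0,1,2,3,4,5,6,7,8,9,10,11,12,13,14,15,16,17,18,19,20,21,22,23,24,25,26,27,28,29,30,31}
step 1: v0 <- (min(v2, v0) // 2)     {0,1,2,3,4,5,6,7,8,9,10,11,12,13,14,15,16,17,18,19,20,21,22,23,24,25,26,27,28,29,30,31}
step 2: v2 <- min((v2 * v0), min(-2, lane)) {0,1,2,3,4,5,6,7,8,9,10,11,12,13,14,15,16,17,18,19,20,21,22,23,24,25,26,27,28,29,30,31}
step 3: v2 <- 10                     {0,1,2,3,4,5,6,7,8,9,10,11,12,13,14,15,16,17,18,19,20,21,22,23,24,25,26,27,28,29,30,31}

Answer: 4 steps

v0: 0,0,0,-1,-1,-2,-2,-3,-3,-4,-4,-5,-5,-6,-6,-7,-7,-8,-8,-9,-9,-10,-10,-11,-11,-12,-12,-13,-13,-14,-14,-15
v2: 10,10,10,10,10,10,10,10,10,10,10,10,10,10,10,10,10,10,10,10,10,10,10,10,10,10,10,10,10,10,10,10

steps = 4; useful = 128; efficiency = 128/128 = 1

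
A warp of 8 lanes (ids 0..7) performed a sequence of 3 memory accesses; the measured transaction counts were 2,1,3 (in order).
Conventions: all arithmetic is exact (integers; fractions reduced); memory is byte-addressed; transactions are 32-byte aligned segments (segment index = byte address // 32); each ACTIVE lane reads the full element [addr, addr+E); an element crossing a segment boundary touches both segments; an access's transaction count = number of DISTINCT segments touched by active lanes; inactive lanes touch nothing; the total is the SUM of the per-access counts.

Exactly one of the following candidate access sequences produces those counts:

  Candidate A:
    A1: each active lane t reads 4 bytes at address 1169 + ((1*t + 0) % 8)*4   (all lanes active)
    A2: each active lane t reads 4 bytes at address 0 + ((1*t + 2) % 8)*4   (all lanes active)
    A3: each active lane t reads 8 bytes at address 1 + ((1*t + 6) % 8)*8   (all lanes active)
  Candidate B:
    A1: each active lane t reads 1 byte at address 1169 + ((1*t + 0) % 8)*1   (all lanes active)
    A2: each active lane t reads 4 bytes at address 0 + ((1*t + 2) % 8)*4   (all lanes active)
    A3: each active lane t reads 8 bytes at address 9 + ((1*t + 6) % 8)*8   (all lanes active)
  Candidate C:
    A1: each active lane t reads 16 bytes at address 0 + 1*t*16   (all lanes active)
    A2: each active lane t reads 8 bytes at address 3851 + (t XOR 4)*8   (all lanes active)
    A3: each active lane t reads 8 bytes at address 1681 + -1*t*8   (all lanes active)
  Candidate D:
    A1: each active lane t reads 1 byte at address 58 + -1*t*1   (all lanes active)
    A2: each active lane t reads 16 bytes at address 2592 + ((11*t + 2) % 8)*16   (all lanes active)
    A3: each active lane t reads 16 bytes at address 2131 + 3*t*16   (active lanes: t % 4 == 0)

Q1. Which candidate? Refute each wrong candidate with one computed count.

B: A1 gives 1 transaction, not 2
C: A1 gives 4 transactions, not 2
D: A1 gives 1 transaction, not 2
A: all counts match (2,1,3)

Answer: A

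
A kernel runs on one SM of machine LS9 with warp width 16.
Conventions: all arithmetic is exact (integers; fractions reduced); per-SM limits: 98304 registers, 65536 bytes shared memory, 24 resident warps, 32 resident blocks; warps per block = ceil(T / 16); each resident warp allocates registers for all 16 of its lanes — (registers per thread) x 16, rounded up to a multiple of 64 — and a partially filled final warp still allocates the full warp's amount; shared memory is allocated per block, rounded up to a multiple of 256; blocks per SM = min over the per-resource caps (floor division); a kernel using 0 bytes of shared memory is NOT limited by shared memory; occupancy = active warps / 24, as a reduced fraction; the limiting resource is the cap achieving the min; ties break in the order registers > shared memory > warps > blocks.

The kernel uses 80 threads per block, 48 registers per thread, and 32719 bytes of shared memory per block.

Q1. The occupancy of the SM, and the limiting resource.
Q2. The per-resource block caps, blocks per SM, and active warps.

Answer: occupancy 5/12, limited by shared memory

registers: 25 blocks
shared memory: 2 blocks
warps: 4 blocks
blocks: 32 blocks

Answer: 2 blocks, 10 active warps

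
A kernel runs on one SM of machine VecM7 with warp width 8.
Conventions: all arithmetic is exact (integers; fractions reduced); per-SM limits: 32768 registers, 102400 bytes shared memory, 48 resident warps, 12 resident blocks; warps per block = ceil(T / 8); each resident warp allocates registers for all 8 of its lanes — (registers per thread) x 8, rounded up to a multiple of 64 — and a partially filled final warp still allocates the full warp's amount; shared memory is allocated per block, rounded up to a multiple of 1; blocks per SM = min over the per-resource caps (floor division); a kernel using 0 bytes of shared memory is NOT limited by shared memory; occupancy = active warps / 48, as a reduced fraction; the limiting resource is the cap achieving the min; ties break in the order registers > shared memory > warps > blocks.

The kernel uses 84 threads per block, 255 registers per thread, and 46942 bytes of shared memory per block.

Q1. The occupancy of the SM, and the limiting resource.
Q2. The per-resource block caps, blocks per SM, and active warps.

Answer: occupancy 11/48, limited by registers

registers: 1 block
shared memory: 2 blocks
warps: 4 blocks
blocks: 12 blocks

Answer: 1 block, 11 active warps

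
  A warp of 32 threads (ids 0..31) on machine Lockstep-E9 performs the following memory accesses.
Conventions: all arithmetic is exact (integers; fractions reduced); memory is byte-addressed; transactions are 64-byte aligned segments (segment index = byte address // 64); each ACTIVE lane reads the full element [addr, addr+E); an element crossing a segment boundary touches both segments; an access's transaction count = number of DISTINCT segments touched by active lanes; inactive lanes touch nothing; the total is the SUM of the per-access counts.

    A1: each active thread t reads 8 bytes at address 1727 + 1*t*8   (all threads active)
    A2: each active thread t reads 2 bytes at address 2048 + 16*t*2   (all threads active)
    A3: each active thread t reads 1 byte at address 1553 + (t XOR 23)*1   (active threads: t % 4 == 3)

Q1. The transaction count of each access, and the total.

A1: 5 transactions
A2: 16 transactions
A3: 1 transaction

Answer: 5,16,1; total 22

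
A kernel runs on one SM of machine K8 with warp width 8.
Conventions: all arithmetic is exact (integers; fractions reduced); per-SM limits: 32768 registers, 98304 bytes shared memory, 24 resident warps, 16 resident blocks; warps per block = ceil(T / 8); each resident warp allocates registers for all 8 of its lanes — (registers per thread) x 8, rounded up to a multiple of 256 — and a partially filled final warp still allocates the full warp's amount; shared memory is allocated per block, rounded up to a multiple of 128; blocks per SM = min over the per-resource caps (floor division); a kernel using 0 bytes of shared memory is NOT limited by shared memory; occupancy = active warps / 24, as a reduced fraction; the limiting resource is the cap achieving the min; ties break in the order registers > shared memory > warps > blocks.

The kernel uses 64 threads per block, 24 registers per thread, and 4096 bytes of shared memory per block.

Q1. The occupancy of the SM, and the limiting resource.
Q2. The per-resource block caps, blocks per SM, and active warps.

Answer: occupancy 1, limited by warps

registers: 16 blocks
shared memory: 24 blocks
warps: 3 blocks
blocks: 16 blocks

Answer: 3 blocks, 24 active warps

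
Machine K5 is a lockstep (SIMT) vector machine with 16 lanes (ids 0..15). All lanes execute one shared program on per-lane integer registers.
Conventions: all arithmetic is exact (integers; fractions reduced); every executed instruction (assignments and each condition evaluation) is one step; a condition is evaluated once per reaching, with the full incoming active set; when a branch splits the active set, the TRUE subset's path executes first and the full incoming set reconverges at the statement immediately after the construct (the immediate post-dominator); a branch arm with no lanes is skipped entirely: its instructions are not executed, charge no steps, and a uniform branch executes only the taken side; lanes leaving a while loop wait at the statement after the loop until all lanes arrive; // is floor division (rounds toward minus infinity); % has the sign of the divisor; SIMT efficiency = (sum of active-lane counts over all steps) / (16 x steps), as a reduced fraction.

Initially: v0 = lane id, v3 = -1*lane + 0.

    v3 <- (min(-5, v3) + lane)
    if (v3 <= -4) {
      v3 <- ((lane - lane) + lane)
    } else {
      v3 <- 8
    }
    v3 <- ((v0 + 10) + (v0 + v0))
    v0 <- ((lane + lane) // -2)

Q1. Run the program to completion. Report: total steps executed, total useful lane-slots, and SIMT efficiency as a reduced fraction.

Answer: 6 steps, 80 useful, 5/6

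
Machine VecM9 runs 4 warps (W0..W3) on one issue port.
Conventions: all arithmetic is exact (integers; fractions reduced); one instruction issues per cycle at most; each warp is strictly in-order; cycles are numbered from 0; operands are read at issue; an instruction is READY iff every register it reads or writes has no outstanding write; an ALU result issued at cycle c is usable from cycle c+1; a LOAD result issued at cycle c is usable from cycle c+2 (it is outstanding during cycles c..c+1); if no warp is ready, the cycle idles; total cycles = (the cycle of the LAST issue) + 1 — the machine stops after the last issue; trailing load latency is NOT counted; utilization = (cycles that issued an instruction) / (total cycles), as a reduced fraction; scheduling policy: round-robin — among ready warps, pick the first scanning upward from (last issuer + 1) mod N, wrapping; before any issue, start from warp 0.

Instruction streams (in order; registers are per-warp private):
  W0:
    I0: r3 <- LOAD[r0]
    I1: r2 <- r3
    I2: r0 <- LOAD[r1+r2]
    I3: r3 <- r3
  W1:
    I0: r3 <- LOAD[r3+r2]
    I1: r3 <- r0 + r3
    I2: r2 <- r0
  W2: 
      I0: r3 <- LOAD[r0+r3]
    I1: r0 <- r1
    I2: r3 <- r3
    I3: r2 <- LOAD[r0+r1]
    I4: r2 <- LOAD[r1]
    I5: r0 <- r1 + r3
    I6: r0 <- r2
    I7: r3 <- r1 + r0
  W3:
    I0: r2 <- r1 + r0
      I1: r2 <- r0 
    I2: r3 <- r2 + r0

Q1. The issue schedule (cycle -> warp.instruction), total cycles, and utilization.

cycle 0: W0.I0
cycle 1: W1.I0
cycle 2: W2.I0
cycle 3: W3.I0
cycle 4: W0.I1
cycle 5: W1.I1
cycle 6: W2.I1
cycle 7: W3.I1
cycle 8: W0.I2
cycle 9: W1.I2
cycle 10: W2.I2
cycle 11: W3.I2
cycle 12: W0.I3
cycle 13: W2.I3
cycle 14: idle
cycle 15: W2.I4
cycle 16: W2.I5
cycle 17: W2.I6
cycle 18: W2.I7

Answer: 19 cycles, utilization 18/19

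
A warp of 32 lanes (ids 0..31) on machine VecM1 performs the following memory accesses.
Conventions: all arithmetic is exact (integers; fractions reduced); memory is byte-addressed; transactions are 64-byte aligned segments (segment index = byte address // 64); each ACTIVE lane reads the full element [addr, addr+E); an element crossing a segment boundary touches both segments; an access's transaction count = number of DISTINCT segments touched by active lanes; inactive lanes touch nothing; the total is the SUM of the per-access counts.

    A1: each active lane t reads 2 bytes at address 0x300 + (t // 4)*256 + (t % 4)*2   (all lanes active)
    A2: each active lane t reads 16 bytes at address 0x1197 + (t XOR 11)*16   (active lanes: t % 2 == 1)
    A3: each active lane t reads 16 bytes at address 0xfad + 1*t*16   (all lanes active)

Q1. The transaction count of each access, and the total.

A1: 8 transactions
A2: 9 transactions
A3: 9 transactions

Answer: 8,9,9; total 26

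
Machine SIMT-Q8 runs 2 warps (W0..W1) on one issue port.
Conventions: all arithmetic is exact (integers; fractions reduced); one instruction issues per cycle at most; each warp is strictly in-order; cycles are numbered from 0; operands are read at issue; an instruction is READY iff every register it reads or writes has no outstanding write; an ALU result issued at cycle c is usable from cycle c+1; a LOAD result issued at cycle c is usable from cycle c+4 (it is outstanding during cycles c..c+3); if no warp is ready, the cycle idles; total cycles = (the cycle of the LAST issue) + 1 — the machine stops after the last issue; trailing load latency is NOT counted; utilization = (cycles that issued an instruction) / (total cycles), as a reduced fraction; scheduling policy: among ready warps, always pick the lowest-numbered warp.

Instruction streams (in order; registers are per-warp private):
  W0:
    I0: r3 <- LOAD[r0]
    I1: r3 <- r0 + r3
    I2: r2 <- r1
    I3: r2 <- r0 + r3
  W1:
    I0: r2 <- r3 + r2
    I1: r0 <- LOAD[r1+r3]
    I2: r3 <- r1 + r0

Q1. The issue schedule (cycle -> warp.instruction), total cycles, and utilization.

cycle 0: W0.I0
cycle 1: W1.I0
cycle 2: W1.I1
cycle 3: idle
cycle 4: W0.I1
cycle 5: W0.I2
cycle 6: W0.I3
cycle 7: W1.I2

Answer: 8 cycles, utilization 7/8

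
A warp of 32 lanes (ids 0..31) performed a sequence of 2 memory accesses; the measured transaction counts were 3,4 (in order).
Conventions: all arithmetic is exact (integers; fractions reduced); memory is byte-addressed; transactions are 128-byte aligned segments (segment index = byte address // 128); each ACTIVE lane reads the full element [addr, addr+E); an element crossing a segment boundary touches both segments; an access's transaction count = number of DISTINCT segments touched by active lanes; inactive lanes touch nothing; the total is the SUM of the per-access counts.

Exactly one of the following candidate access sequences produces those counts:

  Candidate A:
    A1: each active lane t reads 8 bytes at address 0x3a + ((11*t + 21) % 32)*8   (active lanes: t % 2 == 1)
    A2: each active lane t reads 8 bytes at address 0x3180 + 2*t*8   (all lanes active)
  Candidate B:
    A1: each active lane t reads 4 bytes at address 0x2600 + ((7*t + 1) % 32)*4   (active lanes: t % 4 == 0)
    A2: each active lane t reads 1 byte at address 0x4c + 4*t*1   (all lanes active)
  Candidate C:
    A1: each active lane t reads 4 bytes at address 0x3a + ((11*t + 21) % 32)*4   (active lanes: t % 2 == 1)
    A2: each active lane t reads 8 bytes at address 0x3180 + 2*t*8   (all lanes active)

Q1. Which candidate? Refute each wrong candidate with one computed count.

B: A1 gives 1 transaction, not 3
C: A1 gives 2 transactions, not 3
A: all counts match (3,4)

Answer: A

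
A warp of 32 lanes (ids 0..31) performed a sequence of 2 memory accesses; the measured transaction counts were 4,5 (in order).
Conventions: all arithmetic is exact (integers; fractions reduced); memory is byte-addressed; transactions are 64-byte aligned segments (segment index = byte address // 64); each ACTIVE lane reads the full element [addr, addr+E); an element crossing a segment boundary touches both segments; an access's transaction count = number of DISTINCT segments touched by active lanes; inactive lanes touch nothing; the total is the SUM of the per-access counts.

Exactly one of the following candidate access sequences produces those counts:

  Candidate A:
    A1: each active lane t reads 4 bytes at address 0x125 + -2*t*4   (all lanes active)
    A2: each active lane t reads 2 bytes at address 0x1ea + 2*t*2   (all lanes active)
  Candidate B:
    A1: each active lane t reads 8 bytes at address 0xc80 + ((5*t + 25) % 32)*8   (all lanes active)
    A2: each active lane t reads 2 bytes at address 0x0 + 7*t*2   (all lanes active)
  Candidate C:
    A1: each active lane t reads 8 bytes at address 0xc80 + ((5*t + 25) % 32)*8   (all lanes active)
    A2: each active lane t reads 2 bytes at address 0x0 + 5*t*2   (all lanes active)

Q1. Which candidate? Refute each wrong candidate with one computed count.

A: A1 gives 5 transactions, not 4
B: A2 gives 7 transactions, not 5
C: all counts match (4,5)

Answer: C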